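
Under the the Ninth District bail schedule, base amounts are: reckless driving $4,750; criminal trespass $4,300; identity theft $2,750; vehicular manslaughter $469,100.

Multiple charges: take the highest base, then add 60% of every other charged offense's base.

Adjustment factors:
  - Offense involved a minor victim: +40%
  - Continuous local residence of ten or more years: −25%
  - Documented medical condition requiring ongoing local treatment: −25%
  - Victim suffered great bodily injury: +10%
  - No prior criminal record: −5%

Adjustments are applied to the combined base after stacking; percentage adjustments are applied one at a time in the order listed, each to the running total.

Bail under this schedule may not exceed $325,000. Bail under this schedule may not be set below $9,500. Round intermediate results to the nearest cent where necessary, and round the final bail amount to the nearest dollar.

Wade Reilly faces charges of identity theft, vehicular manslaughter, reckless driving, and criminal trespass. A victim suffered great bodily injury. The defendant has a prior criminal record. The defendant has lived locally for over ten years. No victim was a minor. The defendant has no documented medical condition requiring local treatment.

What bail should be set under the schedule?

$325,000

Base amounts from the schedule: identity theft $2,750; vehicular manslaughter $469,100; reckless driving $4,750; criminal trespass $4,300.
Stacking rule: highest base plus 60% of each additional charge. Highest is vehicular manslaughter at $469,100. Additional: $2,750 × 60% = $1,650; $4,750 × 60% = $2,850; $4,300 × 60% = $2,580. Combined base = $469,100 + $7,080 = $476,180.
Continuous local residence of ten or more years (−25%): $476,180 × 0.75 = $357,135.
Victim suffered great bodily injury (+10%): $357,135 × 1.1 = $392,848.50.
Result $392,848.50 exceeds the maximum of $325,000; bail is capped at $325,000.
$325,000 is at or above the $9,500 minimum.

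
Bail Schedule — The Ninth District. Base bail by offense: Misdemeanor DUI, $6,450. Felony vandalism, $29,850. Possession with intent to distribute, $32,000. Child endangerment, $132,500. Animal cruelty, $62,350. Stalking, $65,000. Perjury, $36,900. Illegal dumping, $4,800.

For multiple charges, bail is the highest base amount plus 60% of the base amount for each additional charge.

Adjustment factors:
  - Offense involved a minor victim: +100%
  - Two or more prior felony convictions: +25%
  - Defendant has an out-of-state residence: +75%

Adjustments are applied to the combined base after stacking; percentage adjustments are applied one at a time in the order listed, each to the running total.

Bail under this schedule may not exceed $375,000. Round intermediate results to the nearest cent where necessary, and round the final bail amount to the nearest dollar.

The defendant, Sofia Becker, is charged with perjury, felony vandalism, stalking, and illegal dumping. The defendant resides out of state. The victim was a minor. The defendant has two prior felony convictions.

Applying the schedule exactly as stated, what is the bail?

$375,000

Base amounts from the schedule: perjury $36,900; felony vandalism $29,850; stalking $65,000; illegal dumping $4,800.
Stacking rule: highest base plus 60% of each additional charge. Highest is stalking at $65,000. Additional: $36,900 × 60% = $22,140; $29,850 × 60% = $17,910; $4,800 × 60% = $2,880. Combined base = $65,000 + $42,930 = $107,930.
Offense involved a minor victim (+100%): $107,930 × 2 = $215,860.
Two or more prior felony convictions (+25%): $215,860 × 1.25 = $269,825.
Defendant has an out-of-state residence (+75%): $269,825 × 1.75 = $472,193.75.
Result $472,193.75 exceeds the maximum of $375,000; bail is capped at $375,000.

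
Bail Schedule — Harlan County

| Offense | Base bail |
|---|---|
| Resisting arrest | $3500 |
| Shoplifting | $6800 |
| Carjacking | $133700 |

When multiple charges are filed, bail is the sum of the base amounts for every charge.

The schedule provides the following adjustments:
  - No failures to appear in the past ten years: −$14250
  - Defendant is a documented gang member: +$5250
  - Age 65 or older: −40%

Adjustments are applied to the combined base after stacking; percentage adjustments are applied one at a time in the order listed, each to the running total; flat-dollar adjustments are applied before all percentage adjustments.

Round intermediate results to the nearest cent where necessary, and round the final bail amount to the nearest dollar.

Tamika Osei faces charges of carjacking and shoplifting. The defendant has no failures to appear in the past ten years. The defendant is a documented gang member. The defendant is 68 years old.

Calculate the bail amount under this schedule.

Base amounts from the schedule: carjacking $133700; shoplifting $6800.
Stacking rule: sum of all bases. $133700 + $6800 = $140500.
No failures to appear in the past ten years (−$14250 flat): $140500 − $14250 = $126250.
Defendant is a documented gang member (+$5250 flat): $126250 + $5250 = $131500.
Age 65 or older (−40%): $131500 × 0.6 = $78900.

$78900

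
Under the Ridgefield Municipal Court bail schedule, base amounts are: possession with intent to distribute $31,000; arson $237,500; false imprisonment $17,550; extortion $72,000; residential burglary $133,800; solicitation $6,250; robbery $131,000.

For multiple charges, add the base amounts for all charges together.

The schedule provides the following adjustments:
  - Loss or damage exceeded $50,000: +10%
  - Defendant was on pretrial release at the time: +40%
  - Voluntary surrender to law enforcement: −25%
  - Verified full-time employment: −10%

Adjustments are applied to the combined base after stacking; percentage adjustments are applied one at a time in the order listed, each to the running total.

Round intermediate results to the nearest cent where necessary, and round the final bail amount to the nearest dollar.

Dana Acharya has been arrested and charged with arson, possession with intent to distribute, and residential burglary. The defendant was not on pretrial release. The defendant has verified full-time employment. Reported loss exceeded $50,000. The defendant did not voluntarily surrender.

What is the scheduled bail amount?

$398,277

Base amounts from the schedule: arson $237,500; possession with intent to distribute $31,000; residential burglary $133,800.
Stacking rule: sum of all bases. $237,500 + $31,000 + $133,800 = $402,300.
Loss or damage exceeded $50,000 (+10%): $402,300 × 1.1 = $442,530.
Verified full-time employment (−10%): $442,530 × 0.9 = $398,277.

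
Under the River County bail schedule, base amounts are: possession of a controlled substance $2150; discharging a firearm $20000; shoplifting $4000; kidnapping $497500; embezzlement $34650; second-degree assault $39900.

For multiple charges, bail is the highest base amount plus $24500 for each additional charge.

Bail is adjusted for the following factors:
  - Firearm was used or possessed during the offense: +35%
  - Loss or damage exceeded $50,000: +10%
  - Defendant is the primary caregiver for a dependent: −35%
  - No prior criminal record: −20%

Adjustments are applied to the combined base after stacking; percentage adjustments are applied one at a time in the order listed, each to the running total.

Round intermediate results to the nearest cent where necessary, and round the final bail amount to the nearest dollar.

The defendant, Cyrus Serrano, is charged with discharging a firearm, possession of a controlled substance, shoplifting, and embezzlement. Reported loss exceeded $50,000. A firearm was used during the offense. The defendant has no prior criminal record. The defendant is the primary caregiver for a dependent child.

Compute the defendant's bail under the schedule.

Base amounts from the schedule: discharging a firearm $20000; possession of a controlled substance $2150; shoplifting $4000; embezzlement $34650.
Stacking rule: highest base plus $24500 per additional charge. Highest is embezzlement at $34650; 3 additional charges → +$73500. Combined base = $108150.
Firearm was used or possessed during the offense (+35%): $108150 × 1.35 = $146002.50.
Loss or damage exceeded $50,000 (+10%): $146002.50 × 1.1 = $160602.75.
Defendant is the primary caregiver for a dependent (−35%): $160602.75 × 0.65 = $104391.79.
No prior criminal record (−20%): $104391.79 × 0.8 = $83513.43.
Rounded to the nearest dollar: $83513.

$83513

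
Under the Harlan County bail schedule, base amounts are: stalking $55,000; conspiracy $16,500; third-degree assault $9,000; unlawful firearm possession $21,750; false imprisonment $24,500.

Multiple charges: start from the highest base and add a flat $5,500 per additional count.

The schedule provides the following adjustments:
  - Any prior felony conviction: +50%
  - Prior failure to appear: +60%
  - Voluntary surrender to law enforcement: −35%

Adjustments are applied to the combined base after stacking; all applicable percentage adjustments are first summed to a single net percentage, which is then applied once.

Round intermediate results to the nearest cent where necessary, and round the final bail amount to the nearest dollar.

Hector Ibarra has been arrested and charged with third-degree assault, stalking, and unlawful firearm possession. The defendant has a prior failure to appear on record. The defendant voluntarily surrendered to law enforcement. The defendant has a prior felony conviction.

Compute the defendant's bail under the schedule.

$115,500

Base amounts from the schedule: third-degree assault $9,000; stalking $55,000; unlawful firearm possession $21,750.
Stacking rule: highest base plus $5,500 per additional charge. Highest is stalking at $55,000; 2 additional charges → +$11,000. Combined base = $66,000.
Net percentage adjustment: +50% +60% −35% = +75%. $66,000 × 1.75 = $115,500.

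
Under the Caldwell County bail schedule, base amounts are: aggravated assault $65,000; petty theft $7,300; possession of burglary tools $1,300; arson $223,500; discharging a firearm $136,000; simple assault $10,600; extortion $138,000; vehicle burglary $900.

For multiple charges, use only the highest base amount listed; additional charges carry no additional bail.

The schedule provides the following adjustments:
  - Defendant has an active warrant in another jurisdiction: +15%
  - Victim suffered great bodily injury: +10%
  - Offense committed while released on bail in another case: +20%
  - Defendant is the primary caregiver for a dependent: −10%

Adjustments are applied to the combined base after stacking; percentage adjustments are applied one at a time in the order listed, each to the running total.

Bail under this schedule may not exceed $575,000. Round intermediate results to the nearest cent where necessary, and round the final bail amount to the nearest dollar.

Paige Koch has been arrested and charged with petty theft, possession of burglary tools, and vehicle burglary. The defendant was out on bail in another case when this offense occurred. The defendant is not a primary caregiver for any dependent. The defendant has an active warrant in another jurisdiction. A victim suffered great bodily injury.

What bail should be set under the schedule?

$11,081

Base amounts from the schedule: petty theft $7,300; possession of burglary tools $1,300; vehicle burglary $900.
Stacking rule: use the highest base only. Highest is petty theft at $7,300. Combined base = $7,300.
Defendant has an active warrant in another jurisdiction (+15%): $7,300 × 1.15 = $8,395.
Victim suffered great bodily injury (+10%): $8,395 × 1.1 = $9,234.50.
Offense committed while released on bail in another case (+20%): $9,234.50 × 1.2 = $11,081.40.
$11,081.40 is within the $575,000 maximum.
Rounded to the nearest dollar: $11,081.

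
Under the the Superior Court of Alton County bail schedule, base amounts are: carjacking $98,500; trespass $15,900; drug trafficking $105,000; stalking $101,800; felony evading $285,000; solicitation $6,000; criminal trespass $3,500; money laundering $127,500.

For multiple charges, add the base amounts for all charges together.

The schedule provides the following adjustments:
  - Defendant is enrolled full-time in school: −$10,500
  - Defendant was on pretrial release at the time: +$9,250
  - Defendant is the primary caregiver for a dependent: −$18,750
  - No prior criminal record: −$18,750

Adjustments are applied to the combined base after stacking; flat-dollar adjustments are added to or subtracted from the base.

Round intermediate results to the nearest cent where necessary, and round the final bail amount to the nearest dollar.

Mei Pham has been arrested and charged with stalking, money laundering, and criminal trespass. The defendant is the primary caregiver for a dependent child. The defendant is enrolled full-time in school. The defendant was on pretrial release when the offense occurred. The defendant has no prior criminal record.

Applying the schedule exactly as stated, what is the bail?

$194,050

Base amounts from the schedule: stalking $101,800; money laundering $127,500; criminal trespass $3,500.
Stacking rule: sum of all bases. $101,800 + $127,500 + $3,500 = $232,800.
Defendant is enrolled full-time in school (−$10,500 flat): $232,800 − $10,500 = $222,300.
Defendant was on pretrial release at the time (+$9,250 flat): $222,300 + $9,250 = $231,550.
Defendant is the primary caregiver for a dependent (−$18,750 flat): $231,550 − $18,750 = $212,800.
No prior criminal record (−$18,750 flat): $212,800 − $18,750 = $194,050.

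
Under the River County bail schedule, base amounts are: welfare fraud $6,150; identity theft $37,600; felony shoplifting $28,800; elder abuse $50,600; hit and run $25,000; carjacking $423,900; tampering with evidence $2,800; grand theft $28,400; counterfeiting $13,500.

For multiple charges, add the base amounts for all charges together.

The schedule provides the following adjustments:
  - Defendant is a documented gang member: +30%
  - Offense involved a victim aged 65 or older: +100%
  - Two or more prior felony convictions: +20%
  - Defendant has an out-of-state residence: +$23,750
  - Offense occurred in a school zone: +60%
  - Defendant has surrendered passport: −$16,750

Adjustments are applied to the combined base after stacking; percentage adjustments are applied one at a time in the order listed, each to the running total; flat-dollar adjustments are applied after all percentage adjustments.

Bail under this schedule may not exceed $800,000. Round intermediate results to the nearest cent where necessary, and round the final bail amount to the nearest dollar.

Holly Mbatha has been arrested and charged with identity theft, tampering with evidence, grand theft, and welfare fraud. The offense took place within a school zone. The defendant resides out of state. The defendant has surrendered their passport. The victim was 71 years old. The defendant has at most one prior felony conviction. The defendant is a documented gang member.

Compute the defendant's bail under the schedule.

$318,792

Base amounts from the schedule: identity theft $37,600; tampering with evidence $2,800; grand theft $28,400; welfare fraud $6,150.
Stacking rule: sum of all bases. $37,600 + $2,800 + $28,400 + $6,150 = $74,950.
Defendant is a documented gang member (+30%): $74,950 × 1.3 = $97,435.
Offense involved a victim aged 65 or older (+100%): $97,435 × 2 = $194,870.
Offense occurred in a school zone (+60%): $194,870 × 1.6 = $311,792.
Defendant has an out-of-state residence (+$23,750 flat): $311,792 + $23,750 = $335,542.
Defendant has surrendered passport (−$16,750 flat): $335,542 − $16,750 = $318,792.
$318,792 is within the $800,000 maximum.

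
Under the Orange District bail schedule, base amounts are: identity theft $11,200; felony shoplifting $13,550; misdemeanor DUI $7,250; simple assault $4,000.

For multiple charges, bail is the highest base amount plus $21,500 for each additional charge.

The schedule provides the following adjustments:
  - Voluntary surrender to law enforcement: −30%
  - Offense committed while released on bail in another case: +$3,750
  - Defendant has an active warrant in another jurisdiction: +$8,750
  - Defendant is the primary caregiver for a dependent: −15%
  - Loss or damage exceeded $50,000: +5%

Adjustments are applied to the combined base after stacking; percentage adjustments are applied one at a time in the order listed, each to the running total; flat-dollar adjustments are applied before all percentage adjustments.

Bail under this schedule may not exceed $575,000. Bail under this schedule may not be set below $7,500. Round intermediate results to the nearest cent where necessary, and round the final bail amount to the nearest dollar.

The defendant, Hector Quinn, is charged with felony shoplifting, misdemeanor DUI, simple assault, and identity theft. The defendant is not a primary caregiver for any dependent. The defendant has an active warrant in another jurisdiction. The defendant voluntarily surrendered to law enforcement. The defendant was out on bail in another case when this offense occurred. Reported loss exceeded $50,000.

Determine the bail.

$66,554

Base amounts from the schedule: felony shoplifting $13,550; misdemeanor DUI $7,250; simple assault $4,000; identity theft $11,200.
Stacking rule: highest base plus $21,500 per additional charge. Highest is felony shoplifting at $13,550; 3 additional charges → +$64,500. Combined base = $78,050.
Offense committed while released on bail in another case (+$3,750 flat): $78,050 + $3,750 = $81,800.
Defendant has an active warrant in another jurisdiction (+$8,750 flat): $81,800 + $8,750 = $90,550.
Voluntary surrender to law enforcement (−30%): $90,550 × 0.7 = $63,385.
Loss or damage exceeded $50,000 (+5%): $63,385 × 1.05 = $66,554.25.
$66,554.25 is within the $575,000 maximum.
$66,554.25 is at or above the $7,500 minimum.
Rounded to the nearest dollar: $66,554.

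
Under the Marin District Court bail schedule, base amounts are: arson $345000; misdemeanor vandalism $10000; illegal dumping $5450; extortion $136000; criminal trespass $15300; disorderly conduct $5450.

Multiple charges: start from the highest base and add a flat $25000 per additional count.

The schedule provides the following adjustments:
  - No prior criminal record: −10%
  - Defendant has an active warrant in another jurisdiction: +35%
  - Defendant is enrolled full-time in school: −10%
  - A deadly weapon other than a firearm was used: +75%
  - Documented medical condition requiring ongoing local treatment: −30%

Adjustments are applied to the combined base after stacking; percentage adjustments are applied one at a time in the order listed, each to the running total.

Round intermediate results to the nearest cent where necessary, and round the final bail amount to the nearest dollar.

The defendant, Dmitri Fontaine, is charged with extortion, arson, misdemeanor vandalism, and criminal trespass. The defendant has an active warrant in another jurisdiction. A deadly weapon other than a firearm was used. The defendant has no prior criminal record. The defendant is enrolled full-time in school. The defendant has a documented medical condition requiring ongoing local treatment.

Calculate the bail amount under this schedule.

Base amounts from the schedule: extortion $136000; arson $345000; misdemeanor vandalism $10000; criminal trespass $15300.
Stacking rule: highest base plus $25000 per additional charge. Highest is arson at $345000; 3 additional charges → +$75000. Combined base = $420000.
No prior criminal record (−10%): $420000 × 0.9 = $378000.
Defendant has an active warrant in another jurisdiction (+35%): $378000 × 1.35 = $510300.
Defendant is enrolled full-time in school (−10%): $510300 × 0.9 = $459270.
A deadly weapon other than a firearm was used (+75%): $459270 × 1.75 = $803722.50.
Documented medical condition requiring ongoing local treatment (−30%): $803722.50 × 0.7 = $562605.75.
Rounded to the nearest dollar: $562606.

$562606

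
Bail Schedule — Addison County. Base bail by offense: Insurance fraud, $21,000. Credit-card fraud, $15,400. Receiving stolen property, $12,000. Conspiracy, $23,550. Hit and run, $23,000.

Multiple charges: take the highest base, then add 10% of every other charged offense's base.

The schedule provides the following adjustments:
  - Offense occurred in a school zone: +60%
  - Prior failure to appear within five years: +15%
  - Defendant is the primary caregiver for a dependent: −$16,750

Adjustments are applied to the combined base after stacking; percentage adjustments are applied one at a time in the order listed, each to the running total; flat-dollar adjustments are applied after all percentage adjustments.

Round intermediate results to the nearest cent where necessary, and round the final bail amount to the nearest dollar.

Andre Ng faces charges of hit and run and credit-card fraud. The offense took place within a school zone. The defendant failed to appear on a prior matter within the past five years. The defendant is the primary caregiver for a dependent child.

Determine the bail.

Base amounts from the schedule: hit and run $23,000; credit-card fraud $15,400.
Stacking rule: highest base plus 10% of each additional charge. Highest is hit and run at $23,000. Additional: $15,400 × 10% = $1,540. Combined base = $23,000 + $1,540 = $24,540.
Offense occurred in a school zone (+60%): $24,540 × 1.6 = $39,264.
Prior failure to appear within five years (+15%): $39,264 × 1.15 = $45,153.60.
Defendant is the primary caregiver for a dependent (−$16,750 flat): $45,153.60 − $16,750 = $28,403.60.
Rounded to the nearest dollar: $28,404.

$28,404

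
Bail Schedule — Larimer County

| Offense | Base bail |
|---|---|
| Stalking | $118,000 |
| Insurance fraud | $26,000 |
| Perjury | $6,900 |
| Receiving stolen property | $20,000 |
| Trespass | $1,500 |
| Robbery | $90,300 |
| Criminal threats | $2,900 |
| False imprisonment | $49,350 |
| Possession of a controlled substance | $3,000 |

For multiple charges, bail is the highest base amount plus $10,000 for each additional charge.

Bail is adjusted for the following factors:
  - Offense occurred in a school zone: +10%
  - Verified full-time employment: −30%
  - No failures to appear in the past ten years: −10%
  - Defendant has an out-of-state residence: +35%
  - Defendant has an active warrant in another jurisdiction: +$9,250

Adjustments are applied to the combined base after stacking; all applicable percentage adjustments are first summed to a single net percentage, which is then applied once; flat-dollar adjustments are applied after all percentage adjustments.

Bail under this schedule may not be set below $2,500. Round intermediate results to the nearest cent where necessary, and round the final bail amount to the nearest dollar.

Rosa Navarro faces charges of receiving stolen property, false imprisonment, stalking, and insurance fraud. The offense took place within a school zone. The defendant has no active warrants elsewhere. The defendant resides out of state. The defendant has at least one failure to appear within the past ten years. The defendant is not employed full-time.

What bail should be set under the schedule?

$214,600

Base amounts from the schedule: receiving stolen property $20,000; false imprisonment $49,350; stalking $118,000; insurance fraud $26,000.
Stacking rule: highest base plus $10,000 per additional charge. Highest is stalking at $118,000; 3 additional charges → +$30,000. Combined base = $148,000.
Net percentage adjustment: +10% +35% = +45%. $148,000 × 1.45 = $214,600.
$214,600 is at or above the $2,500 minimum.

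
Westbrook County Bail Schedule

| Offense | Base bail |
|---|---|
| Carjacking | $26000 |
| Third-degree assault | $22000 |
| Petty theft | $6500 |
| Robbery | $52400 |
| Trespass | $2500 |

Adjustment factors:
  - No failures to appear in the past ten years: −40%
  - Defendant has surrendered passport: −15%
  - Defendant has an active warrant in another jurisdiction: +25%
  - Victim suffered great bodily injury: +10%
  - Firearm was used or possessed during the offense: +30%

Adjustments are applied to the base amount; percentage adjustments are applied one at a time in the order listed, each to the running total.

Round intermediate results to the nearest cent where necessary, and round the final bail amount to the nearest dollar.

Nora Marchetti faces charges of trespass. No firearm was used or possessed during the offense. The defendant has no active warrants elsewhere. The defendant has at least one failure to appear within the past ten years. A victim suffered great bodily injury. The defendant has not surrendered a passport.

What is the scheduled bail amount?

Base amounts from the schedule: trespass $2500.
Single charge. Combined base = $2500.
Victim suffered great bodily injury (+10%): $2500 × 1.1 = $2750.

$2750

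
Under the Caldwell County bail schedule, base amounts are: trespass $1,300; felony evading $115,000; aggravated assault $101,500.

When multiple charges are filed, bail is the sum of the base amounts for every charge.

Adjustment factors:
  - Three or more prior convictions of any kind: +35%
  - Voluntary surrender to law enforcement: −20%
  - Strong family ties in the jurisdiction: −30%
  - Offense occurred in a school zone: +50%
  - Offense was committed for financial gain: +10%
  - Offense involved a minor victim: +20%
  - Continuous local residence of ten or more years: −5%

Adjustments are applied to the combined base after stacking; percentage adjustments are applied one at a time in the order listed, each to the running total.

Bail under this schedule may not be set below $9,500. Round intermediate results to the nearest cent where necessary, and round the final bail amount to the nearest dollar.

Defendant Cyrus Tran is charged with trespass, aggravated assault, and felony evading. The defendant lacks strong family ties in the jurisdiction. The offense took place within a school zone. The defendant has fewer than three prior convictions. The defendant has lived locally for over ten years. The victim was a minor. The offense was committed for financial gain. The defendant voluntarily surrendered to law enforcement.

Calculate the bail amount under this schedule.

$327,745

Base amounts from the schedule: trespass $1,300; aggravated assault $101,500; felony evading $115,000.
Stacking rule: sum of all bases. $1,300 + $101,500 + $115,000 = $217,800.
Voluntary surrender to law enforcement (−20%): $217,800 × 0.8 = $174,240.
Offense occurred in a school zone (+50%): $174,240 × 1.5 = $261,360.
Offense was committed for financial gain (+10%): $261,360 × 1.1 = $287,496.
Offense involved a minor victim (+20%): $287,496 × 1.2 = $344,995.20.
Continuous local residence of ten or more years (−5%): $344,995.20 × 0.95 = $327,745.44.
$327,745.44 is at or above the $9,500 minimum.
Rounded to the nearest dollar: $327,745.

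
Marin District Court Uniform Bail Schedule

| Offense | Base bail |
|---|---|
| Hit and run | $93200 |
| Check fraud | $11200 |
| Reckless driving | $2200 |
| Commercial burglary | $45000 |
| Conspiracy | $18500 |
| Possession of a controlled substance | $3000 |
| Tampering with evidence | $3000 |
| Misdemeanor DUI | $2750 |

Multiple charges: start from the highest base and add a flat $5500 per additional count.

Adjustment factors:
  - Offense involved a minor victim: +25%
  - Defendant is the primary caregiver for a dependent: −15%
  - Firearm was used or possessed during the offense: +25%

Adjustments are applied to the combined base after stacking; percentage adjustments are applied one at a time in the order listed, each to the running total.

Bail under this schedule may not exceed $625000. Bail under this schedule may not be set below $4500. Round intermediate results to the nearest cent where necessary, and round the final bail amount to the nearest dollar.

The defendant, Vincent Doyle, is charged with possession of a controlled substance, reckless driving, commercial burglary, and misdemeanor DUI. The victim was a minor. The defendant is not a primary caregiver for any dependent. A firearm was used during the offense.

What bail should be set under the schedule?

$96094

Base amounts from the schedule: possession of a controlled substance $3000; reckless driving $2200; commercial burglary $45000; misdemeanor DUI $2750.
Stacking rule: highest base plus $5500 per additional charge. Highest is commercial burglary at $45000; 3 additional charges → +$16500. Combined base = $61500.
Offense involved a minor victim (+25%): $61500 × 1.25 = $76875.
Firearm was used or possessed during the offense (+25%): $76875 × 1.25 = $96093.75.
$96093.75 is within the $625000 maximum.
$96093.75 is at or above the $4500 minimum.
Rounded to the nearest dollar: $96094.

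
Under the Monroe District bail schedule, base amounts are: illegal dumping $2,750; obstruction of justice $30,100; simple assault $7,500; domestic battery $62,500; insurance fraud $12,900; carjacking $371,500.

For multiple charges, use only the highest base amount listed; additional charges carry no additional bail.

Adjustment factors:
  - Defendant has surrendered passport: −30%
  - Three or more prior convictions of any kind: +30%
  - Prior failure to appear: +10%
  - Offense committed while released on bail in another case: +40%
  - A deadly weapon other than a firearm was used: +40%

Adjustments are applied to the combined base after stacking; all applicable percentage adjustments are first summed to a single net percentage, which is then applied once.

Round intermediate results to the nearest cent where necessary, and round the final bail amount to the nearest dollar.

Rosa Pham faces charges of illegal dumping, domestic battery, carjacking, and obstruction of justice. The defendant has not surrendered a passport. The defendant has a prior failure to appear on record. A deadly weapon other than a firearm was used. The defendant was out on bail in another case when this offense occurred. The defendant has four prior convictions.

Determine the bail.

Base amounts from the schedule: illegal dumping $2,750; domestic battery $62,500; carjacking $371,500; obstruction of justice $30,100.
Stacking rule: use the highest base only. Highest is carjacking at $371,500. Combined base = $371,500.
Net percentage adjustment: +30% +10% +40% +40% = +120%. $371,500 × 2.2 = $817,300.

$817,300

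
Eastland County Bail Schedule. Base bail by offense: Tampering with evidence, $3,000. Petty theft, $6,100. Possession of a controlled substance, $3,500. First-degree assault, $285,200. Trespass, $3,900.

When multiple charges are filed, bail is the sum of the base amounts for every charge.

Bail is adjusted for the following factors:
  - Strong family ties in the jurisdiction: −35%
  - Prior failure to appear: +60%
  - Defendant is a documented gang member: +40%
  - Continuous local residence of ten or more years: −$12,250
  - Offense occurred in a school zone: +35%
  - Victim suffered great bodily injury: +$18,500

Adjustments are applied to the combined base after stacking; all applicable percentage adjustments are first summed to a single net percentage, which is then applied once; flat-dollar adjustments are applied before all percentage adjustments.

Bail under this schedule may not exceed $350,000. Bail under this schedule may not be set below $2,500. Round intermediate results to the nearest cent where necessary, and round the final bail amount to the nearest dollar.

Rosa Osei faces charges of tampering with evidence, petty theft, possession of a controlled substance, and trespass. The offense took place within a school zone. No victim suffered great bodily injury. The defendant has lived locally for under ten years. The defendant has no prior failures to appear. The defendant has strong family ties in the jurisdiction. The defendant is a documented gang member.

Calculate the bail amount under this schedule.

Base amounts from the schedule: tampering with evidence $3,000; petty theft $6,100; possession of a controlled substance $3,500; trespass $3,900.
Stacking rule: sum of all bases. $3,000 + $6,100 + $3,500 + $3,900 = $16,500.
Net percentage adjustment: −35% +40% +35% = +40%. $16,500 × 1.4 = $23,100.
$23,100 is within the $350,000 maximum.
$23,100 is at or above the $2,500 minimum.

$23,100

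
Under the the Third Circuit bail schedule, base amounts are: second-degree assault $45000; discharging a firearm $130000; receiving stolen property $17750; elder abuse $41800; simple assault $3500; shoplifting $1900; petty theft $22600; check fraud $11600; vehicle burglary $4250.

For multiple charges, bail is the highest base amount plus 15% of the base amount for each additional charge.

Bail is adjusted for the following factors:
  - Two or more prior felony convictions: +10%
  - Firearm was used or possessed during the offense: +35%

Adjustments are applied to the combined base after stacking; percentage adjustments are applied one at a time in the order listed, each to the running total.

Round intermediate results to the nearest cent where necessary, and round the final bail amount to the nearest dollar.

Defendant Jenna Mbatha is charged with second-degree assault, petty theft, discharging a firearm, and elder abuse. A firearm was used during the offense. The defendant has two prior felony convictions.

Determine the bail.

Base amounts from the schedule: second-degree assault $45000; petty theft $22600; discharging a firearm $130000; elder abuse $41800.
Stacking rule: highest base plus 15% of each additional charge. Highest is discharging a firearm at $130000. Additional: $45000 × 15% = $6750; $22600 × 15% = $3390; $41800 × 15% = $6270. Combined base = $130000 + $16410 = $146410.
Two or more prior felony convictions (+10%): $146410 × 1.1 = $161051.
Firearm was used or possessed during the offense (+35%): $161051 × 1.35 = $217418.85.
Rounded to the nearest dollar: $217419.

$217419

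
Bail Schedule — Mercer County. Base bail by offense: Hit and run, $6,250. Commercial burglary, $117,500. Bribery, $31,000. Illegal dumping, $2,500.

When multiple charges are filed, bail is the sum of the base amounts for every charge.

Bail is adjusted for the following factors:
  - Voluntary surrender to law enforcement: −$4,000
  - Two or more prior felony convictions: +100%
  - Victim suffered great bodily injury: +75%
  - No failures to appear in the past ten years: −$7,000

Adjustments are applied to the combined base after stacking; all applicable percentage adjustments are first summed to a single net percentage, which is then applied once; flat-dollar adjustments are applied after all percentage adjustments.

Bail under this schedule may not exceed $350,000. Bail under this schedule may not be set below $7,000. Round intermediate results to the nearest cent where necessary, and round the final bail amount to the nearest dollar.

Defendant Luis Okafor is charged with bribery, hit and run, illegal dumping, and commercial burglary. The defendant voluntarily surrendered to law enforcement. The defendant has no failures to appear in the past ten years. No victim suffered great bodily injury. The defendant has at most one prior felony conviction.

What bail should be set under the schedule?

$146,250

Base amounts from the schedule: bribery $31,000; hit and run $6,250; illegal dumping $2,500; commercial burglary $117,500.
Stacking rule: sum of all bases. $31,000 + $6,250 + $2,500 + $117,500 = $157,250.
Voluntary surrender to law enforcement (−$4,000 flat): $157,250 − $4,000 = $153,250.
No failures to appear in the past ten years (−$7,000 flat): $153,250 − $7,000 = $146,250.
$146,250 is within the $350,000 maximum.
$146,250 is at or above the $7,000 minimum.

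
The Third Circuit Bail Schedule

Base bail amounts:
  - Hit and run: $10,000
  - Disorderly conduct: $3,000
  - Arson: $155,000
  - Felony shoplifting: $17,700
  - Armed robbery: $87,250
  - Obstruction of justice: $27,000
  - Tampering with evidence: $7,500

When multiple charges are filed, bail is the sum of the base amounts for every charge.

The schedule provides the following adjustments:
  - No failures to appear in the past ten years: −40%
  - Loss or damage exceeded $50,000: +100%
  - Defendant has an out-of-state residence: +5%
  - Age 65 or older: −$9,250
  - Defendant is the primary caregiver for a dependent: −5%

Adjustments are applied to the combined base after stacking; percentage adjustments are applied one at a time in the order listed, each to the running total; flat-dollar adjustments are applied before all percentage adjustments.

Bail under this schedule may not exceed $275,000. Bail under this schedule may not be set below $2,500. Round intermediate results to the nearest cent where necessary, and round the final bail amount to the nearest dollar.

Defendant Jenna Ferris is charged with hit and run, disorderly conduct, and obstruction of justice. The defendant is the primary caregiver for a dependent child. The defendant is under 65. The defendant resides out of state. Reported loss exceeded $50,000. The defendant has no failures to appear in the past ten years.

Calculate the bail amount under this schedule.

Base amounts from the schedule: hit and run $10,000; disorderly conduct $3,000; obstruction of justice $27,000.
Stacking rule: sum of all bases. $10,000 + $3,000 + $27,000 = $40,000.
No failures to appear in the past ten years (−40%): $40,000 × 0.6 = $24,000.
Loss or damage exceeded $50,000 (+100%): $24,000 × 2 = $48,000.
Defendant has an out-of-state residence (+5%): $48,000 × 1.05 = $50,400.
Defendant is the primary caregiver for a dependent (−5%): $50,400 × 0.95 = $47,880.
$47,880 is within the $275,000 maximum.
$47,880 is at or above the $2,500 minimum.

$47,880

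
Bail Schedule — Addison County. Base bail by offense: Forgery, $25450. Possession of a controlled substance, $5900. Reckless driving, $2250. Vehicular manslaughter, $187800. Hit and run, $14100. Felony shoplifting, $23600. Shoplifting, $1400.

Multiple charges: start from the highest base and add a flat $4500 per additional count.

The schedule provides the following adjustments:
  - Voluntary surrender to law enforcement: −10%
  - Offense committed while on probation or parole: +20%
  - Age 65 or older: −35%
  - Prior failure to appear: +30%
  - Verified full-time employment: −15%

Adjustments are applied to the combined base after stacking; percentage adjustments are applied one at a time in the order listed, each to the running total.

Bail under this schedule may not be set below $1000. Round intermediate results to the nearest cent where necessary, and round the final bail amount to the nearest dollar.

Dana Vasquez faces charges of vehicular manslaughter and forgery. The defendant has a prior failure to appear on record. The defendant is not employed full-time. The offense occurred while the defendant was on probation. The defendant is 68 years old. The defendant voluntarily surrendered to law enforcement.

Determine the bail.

$175493

Base amounts from the schedule: vehicular manslaughter $187800; forgery $25450.
Stacking rule: highest base plus $4500 per additional charge. Highest is vehicular manslaughter at $187800; 1 additional charge → +$4500. Combined base = $192300.
Voluntary surrender to law enforcement (−10%): $192300 × 0.9 = $173070.
Offense committed while on probation or parole (+20%): $173070 × 1.2 = $207684.
Age 65 or older (−35%): $207684 × 0.65 = $134994.60.
Prior failure to appear (+30%): $134994.60 × 1.3 = $175492.98.
$175492.98 is at or above the $1000 minimum.
Rounded to the nearest dollar: $175493.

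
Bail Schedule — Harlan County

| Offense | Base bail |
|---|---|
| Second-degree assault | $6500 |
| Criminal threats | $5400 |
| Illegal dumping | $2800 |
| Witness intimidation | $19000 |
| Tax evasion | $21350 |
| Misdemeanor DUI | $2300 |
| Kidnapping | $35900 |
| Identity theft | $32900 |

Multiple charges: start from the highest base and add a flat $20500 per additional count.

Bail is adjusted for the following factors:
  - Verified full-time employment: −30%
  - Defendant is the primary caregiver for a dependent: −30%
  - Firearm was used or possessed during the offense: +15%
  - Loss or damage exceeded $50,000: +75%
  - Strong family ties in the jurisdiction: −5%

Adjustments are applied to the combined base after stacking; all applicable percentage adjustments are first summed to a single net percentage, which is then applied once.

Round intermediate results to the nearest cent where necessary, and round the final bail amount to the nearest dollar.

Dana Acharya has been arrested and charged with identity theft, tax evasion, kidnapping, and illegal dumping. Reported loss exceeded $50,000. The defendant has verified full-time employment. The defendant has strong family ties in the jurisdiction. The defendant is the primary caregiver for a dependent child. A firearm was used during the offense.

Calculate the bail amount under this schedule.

$121750

Base amounts from the schedule: identity theft $32900; tax evasion $21350; kidnapping $35900; illegal dumping $2800.
Stacking rule: highest base plus $20500 per additional charge. Highest is kidnapping at $35900; 3 additional charges → +$61500. Combined base = $97400.
Net percentage adjustment: −30% −30% +15% +75% −5% = +25%. $97400 × 1.25 = $121750.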